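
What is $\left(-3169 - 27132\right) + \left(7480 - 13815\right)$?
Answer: $-36636$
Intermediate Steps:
$\left(-3169 - 27132\right) + \left(7480 - 13815\right) = -30301 - 6335 = -36636$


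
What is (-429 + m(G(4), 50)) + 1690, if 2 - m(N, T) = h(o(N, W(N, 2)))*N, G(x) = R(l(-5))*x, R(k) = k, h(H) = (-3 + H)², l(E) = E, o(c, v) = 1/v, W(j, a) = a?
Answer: 1388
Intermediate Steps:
G(x) = -5*x
m(N, T) = 2 - 25*N/4 (m(N, T) = 2 - (-3 + 1/2)²*N = 2 - (-3 + ½)²*N = 2 - (-5/2)²*N = 2 - 25*N/4)
(-429 + m(G(4), 50)) + 1690 = (-429 + (2 - (-125)*4/4)) + 1690 = (-429 + (2 - 25/4*(-20))) + 1690 = (-429 + (2 + 125)) + 1690 = (-429 + 127) + 1690 = -302 + 1690 = 1388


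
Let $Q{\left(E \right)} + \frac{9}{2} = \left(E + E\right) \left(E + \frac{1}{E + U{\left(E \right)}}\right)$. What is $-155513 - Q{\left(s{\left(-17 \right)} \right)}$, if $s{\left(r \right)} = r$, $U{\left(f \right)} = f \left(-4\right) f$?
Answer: $- \frac{21539941}{138} \approx -1.5609 \cdot 10^{5}$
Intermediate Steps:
$U{\left(f \right)} = - 4 f^{2}$ ($U{\left(f \right)} = - 4 f f = - 4 f^{2}$)
$Q{\left(E \right)} = - \frac{9}{2} + 2 E \left(E + \frac{1}{E - 4 E^{2}}\right)$ ($Q{\left(E \right)} = - \frac{9}{2} + \left(E + E\right) \left(E + \frac{1}{E - 4 E^{2}}\right) = - \frac{9}{2} + 2 E \left(E + \frac{1}{E - 4 E^{2}}\right)$)
$-155513 - Q{\left(s{\left(-17 \right)} \right)} = -155513 - \frac{5 - -612 - 4 \left(-17\right)^{2} + 16 \left(-17\right)^{3}}{2 \left(-1 + 4 \left(-17\right)\right)} = -155513 - \frac{5 + 612 - 1156 + 16 \left(-4913\right)}{2 \left(-1 - 68\right)} = -155513 - \frac{5 + 612 - 1156 - 78608}{2 \left(-69\right)} = -155513 - \frac{1}{2} \left(- \frac{1}{69}\right) \left(-79147\right) = -155513 - \frac{79147}{138} = - \frac{21539941}{138}$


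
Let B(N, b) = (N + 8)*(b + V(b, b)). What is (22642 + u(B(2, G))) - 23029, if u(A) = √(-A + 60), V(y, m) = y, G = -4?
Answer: -387 + 2*√35 ≈ -375.17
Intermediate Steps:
B(N, b) = 2*b*(8 + N) (B(N, b) = (N + 8)*(b + b) = (8 + N)*(2*b) = 2*b*(8 + N))
u(A) = √(60 - A)
(22642 + u(B(2, G))) - 23029 = (22642 + √(60 - 2*(-4)*(8 + 2))) - 23029 = (22642 + √(60 - 2*(-4)*10)) - 23029 = (22642 + √(60 - 1*(-80))) - 23029 = (22642 + √(60 + 80)) - 23029 = (22642 + √140) - 23029 = (22642 + 2*√35) - 23029 = -387 + 2*√35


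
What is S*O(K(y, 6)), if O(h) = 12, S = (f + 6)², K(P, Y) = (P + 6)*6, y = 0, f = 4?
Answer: 1200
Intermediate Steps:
K(P, Y) = 36 + 6*P (K(P, Y) = (6 + P)*6 = 36 + 6*P)
S = 100 (S = (4 + 6)² = 10² = 100)
S*O(K(y, 6)) = 100*12 = 1200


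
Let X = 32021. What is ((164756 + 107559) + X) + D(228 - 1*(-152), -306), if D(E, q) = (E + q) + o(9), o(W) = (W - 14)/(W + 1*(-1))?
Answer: 2435275/8 ≈ 3.0441e+5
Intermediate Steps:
o(W) = (-14 + W)/(-1 + W) (o(W) = (-14 + W)/(W - 1) = (-14 + W)/(-1 + W))
D(E, q) = -5/8 + E + q (D(E, q) = (E + q) + (-14 + 9)/(-1 + 9) = (E + q) - 5/8 = -5/8 + E + q)
((164756 + 107559) + X) + D(228 - 1*(-152), -306) = ((164756 + 107559) + 32021) + (-5/8 + (228 - 1*(-152)) - 306) = (272315 + 32021) + (-5/8 + (228 + 152) - 306) = 304336 + (-5/8 + 380 - 306) = 304336 + 587/8 = 2435275/8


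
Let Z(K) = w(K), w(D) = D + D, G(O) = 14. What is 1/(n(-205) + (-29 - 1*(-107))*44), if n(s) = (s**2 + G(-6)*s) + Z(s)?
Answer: 1/42177 ≈ 2.3710e-5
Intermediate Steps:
w(D) = 2*D
Z(K) = 2*K
n(s) = s**2 + 16*s (n(s) = (s**2 + 14*s) + 2*s = s**2 + 16*s)
1/(n(-205) + (-29 - 1*(-107))*44) = 1/(-205*(16 - 205) + (-29 - 1*(-107))*44) = 1/(-205*(-189) + (-29 + 107)*44) = 1/(38745 + 78*44) = 1/(38745 + 3432) = 1/42177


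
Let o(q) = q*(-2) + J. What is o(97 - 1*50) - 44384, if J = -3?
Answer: -44481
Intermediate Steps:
o(q) = -3 - 2*q (o(q) = q*(-2) - 3 = -2*q - 3 = -3 - 2*q)
o(97 - 1*50) - 44384 = (-3 - 2*(97 - 1*50)) - 44384 = (-3 - 2*(97 - 50)) - 44384 = (-3 - 2*47) - 44384 = (-3 - 94) - 44384 = -97 - 44384 = -44481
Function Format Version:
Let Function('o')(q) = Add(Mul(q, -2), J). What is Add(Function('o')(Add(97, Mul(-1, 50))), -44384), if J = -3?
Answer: -44481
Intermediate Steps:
Function('o')(q) = Add(-3, Mul(-2, q)) (Function('o')(q) = Add(Mul(q, -2), -3) = Add(Mul(-2, q), -3) = Add(-3, Mul(-2, q)))
Add(Function('o')(Add(97, Mul(-1, 50))), -44384) = Add(Add(-3, Mul(-2, Add(97, Mul(-1, 50)))), -44384) = Add(Add(-3, Mul(-2, Add(97, -50))), -44384) = Add(Add(-3, Mul(-2, 47)), -44384) = Add(Add(-3, -94), -44384) = Add(-97, -44384) = -44481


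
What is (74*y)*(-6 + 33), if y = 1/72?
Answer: 111/4 ≈ 27.750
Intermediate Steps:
y = 1/72 ≈ 0.013889
(74*y)*(-6 + 33) = (74*(1/72))*(-6 + 33) = (37/36)*27 = 111/4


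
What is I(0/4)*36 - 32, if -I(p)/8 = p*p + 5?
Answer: -1472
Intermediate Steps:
I(p) = -40 - 8*p**2 (I(p) = -8*(p*p + 5) = -8*(p**2 + 5) = -8*(5 + p**2) = -40 - 8*p**2)
I(0/4)*36 - 32 = (-40 - 8*(0/4)**2)*36 - 32 = (-40 - 8*(0*(1/4))**2)*36 - 32 = (-40 - 8*0**2)*36 - 32 = (-40 - 8*0)*36 - 32 = (-40 + 0)*36 - 32 = -40*36 - 32 = -1440 - 32 = -1472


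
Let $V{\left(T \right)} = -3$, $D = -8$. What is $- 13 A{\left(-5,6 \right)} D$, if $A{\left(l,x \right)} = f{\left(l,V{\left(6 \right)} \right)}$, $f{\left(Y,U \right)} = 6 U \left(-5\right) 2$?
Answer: $18720$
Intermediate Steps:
$f{\left(Y,U \right)} = - 60 U$ ($f{\left(Y,U \right)} = - 30 U 2 = - 60 U$)
$A{\left(l,x \right)} = 180$ ($A{\left(l,x \right)} = \left(-60\right) \left(-3\right) = 180$)
$- 13 A{\left(-5,6 \right)} D = \left(-13\right) 180 \left(-8\right) = \left(-2340\right) \left(-8\right) = 18720$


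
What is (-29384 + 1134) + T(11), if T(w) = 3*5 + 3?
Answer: -28232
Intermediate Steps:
T(w) = 18 (T(w) = 15 + 3 = 18)
(-29384 + 1134) + T(11) = (-29384 + 1134) + 18 = -28250 + 18 = -28232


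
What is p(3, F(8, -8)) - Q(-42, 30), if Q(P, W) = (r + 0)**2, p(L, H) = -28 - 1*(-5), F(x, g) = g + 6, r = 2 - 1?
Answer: -24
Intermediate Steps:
r = 1
F(x, g) = 6 + g
p(L, H) = -23 (p(L, H) = -28 + 5 = -23)
Q(P, W) = 1 (Q(P, W) = (1 + 0)**2 = 1**2 = 1)
p(3, F(8, -8)) - Q(-42, 30) = -23 - 1*1 = -23 - 1 = -24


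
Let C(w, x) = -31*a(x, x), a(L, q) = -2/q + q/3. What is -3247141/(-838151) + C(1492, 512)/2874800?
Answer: 7165783043126411/1850508668006400 ≈ 3.8723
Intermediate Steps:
a(L, q) = -2/q + q/3 (a(L, q) = -2/q + q*(⅓) = -2/q + q/3)
C(w, x) = 62/x - 31*x/3 (C(w, x) = -31*(-2/x + x/3) = 62/x - 31*x/3)
-3247141/(-838151) + C(1492, 512)/2874800 = -3247141/(-838151) + (62/512 - 31/3*512)/2874800 = -3247141*(-1/838151) + (62*(1/512) - 15872/3)*(1/2874800) = 3247141/838151 + (31/256 - 15872/3)*(1/2874800) = 3247141/838151 - 4063139/768*1/2874800 = 3247141/838151 - 4063139/2207846400 = 7165783043126411/1850508668006400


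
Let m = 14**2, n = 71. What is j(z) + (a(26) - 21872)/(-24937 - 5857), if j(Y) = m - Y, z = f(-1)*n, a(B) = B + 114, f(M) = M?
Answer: 4121865/15397 ≈ 267.71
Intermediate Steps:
a(B) = 114 + B
m = 196
z = -71 (z = -1*71 = -71)
j(Y) = 196 - Y
j(z) + (a(26) - 21872)/(-24937 - 5857) = (196 - 1*(-71)) + ((114 + 26) - 21872)/(-24937 - 5857) = (196 + 71) + (140 - 21872)/(-30794) = 267 - 21732*(-1/30794) = 267 + 10866/15397 = 4121865/15397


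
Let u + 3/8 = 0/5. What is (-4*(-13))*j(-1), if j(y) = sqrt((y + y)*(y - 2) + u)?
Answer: 39*sqrt(10) ≈ 123.33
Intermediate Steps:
u = -3/8 (u = -3/8 + 0/5 = -3/8 + 0*(1/5) = -3/8 + 0 = -3/8 ≈ -0.37500)
j(y) = sqrt(-3/8 + 2*y*(-2 + y)) (j(y) = sqrt((y + y)*(y - 2) - 3/8) = sqrt((2*y)*(-2 + y) - 3/8) = sqrt(2*y*(-2 + y) - 3/8) = sqrt(-3/8 + 2*y*(-2 + y)))
(-4*(-13))*j(-1) = (-4*(-13))*(sqrt(-6 - 64*(-1) + 32*(-1)**2)/4) = 52*(sqrt(-6 + 64 + 32*1)/4) = 52*(sqrt(-6 + 64 + 32)/4) = 52*(sqrt(90)/4) = 52*((3*sqrt(10))/4) = 52*(3*sqrt(10)/4) = 39*sqrt(10)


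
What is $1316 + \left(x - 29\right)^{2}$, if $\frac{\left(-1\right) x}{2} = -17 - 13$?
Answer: $2277$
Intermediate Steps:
$x = 60$ ($x = - 2 \left(-17 - 13\right) = \left(-2\right) \left(-30\right) = 60$)
$1316 + \left(x - 29\right)^{2} = 1316 + \left(60 - 29\right)^{2} = 1316 + 31^{2} = 1316 + 961 = 2277$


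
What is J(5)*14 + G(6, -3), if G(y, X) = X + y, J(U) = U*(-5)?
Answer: -347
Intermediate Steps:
J(U) = -5*U
J(5)*14 + G(6, -3) = -5*5*14 + (-3 + 6) = -25*14 + 3 = -350 + 3 = -347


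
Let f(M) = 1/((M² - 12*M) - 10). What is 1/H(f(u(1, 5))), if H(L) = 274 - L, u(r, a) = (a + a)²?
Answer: 8790/2408459 ≈ 0.0036496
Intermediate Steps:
u(r, a) = 4*a² (u(r, a) = (2*a)² = 4*a²)
f(M) = 1/(-10 + M² - 12*M)
1/H(f(u(1, 5))) = 1/(274 - 1/(-10 + (4*5²)² - 48*5²)) = 1/(274 - 1/(-10 + (4*25)² - 48*25)) = 1/(274 - 1/(-10 + 100² - 12*100)) = 1/(274 - 1/(-10 + 10000 - 1200)) = 1/(274 - 1/8790) = 1/(2408459/8790) = 8790/2408459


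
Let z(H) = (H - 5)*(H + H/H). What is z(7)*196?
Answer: 3136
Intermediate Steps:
z(H) = (1 + H)*(-5 + H) (z(H) = (-5 + H)*(H + 1) = (-5 + H)*(1 + H) = (1 + H)*(-5 + H))
z(7)*196 = (-5 + 7² - 4*7)*196 = (-5 + 49 - 28)*196 = 16*196 = 3136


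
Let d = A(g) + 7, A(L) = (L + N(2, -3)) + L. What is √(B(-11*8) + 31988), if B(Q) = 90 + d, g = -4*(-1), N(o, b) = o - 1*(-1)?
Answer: 4*√2006 ≈ 179.15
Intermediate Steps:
N(o, b) = 1 + o (N(o, b) = o + 1 = 1 + o)
g = 4
A(L) = 3 + 2*L (A(L) = (L + (1 + 2)) + L = (L + 3) + L = (3 + L) + L = 3 + 2*L)
d = 18 (d = (3 + 2*4) + 7 = (3 + 8) + 7 = 11 + 7 = 18)
B(Q) = 108 (B(Q) = 90 + 18 = 108)
√(B(-11*8) + 31988) = √(108 + 31988) = √32096 = 4*√2006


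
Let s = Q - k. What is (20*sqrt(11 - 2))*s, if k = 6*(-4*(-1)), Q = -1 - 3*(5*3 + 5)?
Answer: -5100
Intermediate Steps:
Q = -61 (Q = -1 - 3*(15 + 5) = -1 - 3*20 = -1 - 60 = -61)
k = 24 (k = 6*4 = 24)
s = -85 (s = -61 - 1*24 = -61 - 24 = -85)
(20*sqrt(11 - 2))*s = (20*sqrt(11 - 2))*(-85) = (20*sqrt(9))*(-85) = (20*3)*(-85) = 60*(-85) = -5100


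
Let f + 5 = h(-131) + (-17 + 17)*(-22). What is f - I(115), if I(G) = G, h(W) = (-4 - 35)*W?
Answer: 4989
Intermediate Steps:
h(W) = -39*W
f = 5104 (f = -5 + (-39*(-131) + (-17 + 17)*(-22)) = -5 + (5109 + 0*(-22)) = -5 + (5109 + 0) = -5 + 5109 = 5104)
f - I(115) = 5104 - 1*115 = 5104 - 115 = 4989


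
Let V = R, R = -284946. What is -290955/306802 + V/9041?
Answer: -90052526847/2773796882 ≈ -32.465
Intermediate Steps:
V = -284946
-290955/306802 + V/9041 = -290955/306802 - 284946/9041 = -90052526847/2773796882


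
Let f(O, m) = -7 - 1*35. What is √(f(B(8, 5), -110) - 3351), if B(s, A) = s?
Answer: 3*I*√377 ≈ 58.249*I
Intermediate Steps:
f(O, m) = -42 (f(O, m) = -7 - 35 = -42)
√(f(B(8, 5), -110) - 3351) = √(-42 - 3351) = √(-3393) = 3*I*√377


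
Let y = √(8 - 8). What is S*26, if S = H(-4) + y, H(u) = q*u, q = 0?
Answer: 0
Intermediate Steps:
y = 0 (y = √0 = 0)
H(u) = 0 (H(u) = 0*u = 0)
S = 0 (S = 0 + 0 = 0)
S*26 = 0*26 = 0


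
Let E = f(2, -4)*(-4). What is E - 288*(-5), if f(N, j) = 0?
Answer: 1440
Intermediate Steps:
E = 0 (E = 0*(-4) = 0)
E - 288*(-5) = 0 - 288*(-5) = 0 - 24*(-60) = 0 + 1440 = 1440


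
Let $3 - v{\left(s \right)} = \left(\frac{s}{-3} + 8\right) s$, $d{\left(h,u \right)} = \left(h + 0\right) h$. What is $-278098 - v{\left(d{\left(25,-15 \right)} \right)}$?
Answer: $- \frac{1209928}{3} \approx -4.0331 \cdot 10^{5}$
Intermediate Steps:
$d{\left(h,u \right)} = h^{2}$ ($d{\left(h,u \right)} = h h = h^{2}$)
$v{\left(s \right)} = 3 - s \left(8 - \frac{s}{3}\right)$ ($v{\left(s \right)} = 3 - \left(\frac{s}{-3} + 8\right) s = 3 - \left(s \left(- \frac{1}{3}\right) + 8\right) s = 3 - \left(- \frac{s}{3} + 8\right) s = 3 - \left(8 - \frac{s}{3}\right) s = 3 - s \left(8 - \frac{s}{3}\right)$)
$-278098 - v{\left(d{\left(25,-15 \right)} \right)} = -278098 - \left(3 - 8 \cdot 25^{2} + \frac{\left(25^{2}\right)^{2}}{3}\right) = -278098 - \left(3 - 5000 + \frac{625^{2}}{3}\right) = -278098 - \left(3 - 5000 + \frac{1}{3} \cdot 390625\right) = -278098 - \left(3 - 5000 + \frac{390625}{3}\right) = -278098 - \frac{375634}{3} = - \frac{1209928}{3}$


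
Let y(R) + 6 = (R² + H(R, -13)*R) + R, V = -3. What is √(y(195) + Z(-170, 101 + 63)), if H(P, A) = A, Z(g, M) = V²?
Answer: 2*√8922 ≈ 188.91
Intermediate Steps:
Z(g, M) = 9 (Z(g, M) = (-3)² = 9)
y(R) = -6 + R² - 12*R (y(R) = -6 + ((R² - 13*R) + R) = -6 + (R² - 12*R) = -6 + R² - 12*R)
√(y(195) + Z(-170, 101 + 63)) = √((-6 + 195² - 12*195) + 9) = √((-6 + 38025 - 2340) + 9) = √(35679 + 9) = √35688 = 2*√8922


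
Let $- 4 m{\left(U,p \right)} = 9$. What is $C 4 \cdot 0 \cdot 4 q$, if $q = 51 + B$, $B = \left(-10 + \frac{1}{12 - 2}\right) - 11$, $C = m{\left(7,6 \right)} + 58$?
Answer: $0$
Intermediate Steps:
$m{\left(U,p \right)} = - \frac{9}{4}$ ($m{\left(U,p \right)} = \left(- \frac{1}{4}\right) 9 = - \frac{9}{4}$)
$C = \frac{223}{4}$ ($C = - \frac{9}{4} + 58 = \frac{223}{4} \approx 55.75$)
$B = - \frac{209}{10}$ ($B = \left(-10 + \frac{1}{10}\right) - 11 = - \frac{99}{10} - 11 = - \frac{209}{10} \approx -20.9$)
$q = \frac{301}{10}$ ($q = 51 - \frac{209}{10} = \frac{301}{10} \approx 30.1$)
$C 4 \cdot 0 \cdot 4 q = \frac{223 \cdot 4 \cdot 0 \cdot 4}{4} \cdot \frac{301}{10} = \frac{223 \cdot 0 \cdot 4}{4} \cdot \frac{301}{10} = \frac{223}{4} \cdot 0 \cdot \frac{301}{10} = 0 \cdot \frac{301}{10} = 0$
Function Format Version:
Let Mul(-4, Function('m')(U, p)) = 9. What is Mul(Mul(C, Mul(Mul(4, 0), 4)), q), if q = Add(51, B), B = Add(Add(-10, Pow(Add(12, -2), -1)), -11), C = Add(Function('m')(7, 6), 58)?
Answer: 0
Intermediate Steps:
Function('m')(U, p) = Rational(-9, 4) (Function('m')(U, p) = Mul(Rational(-1, 4), 9) = Rational(-9, 4))
C = Rational(223, 4) (C = Add(Rational(-9, 4), 58) = Rational(223, 4) ≈ 55.750)
B = Rational(-209, 10) (B = Add(Add(-10, Pow(10, -1)), -11) = Add(Add(-10, Rational(1, 10)), -11) = Add(Rational(-99, 10), -11) = Rational(-209, 10) ≈ -20.900)
q = Rational(301, 10) (q = Add(51, Rational(-209, 10)) = Rational(301, 10) ≈ 30.100)
Mul(Mul(C, Mul(Mul(4, 0), 4)), q) = Mul(Mul(Rational(223, 4), Mul(Mul(4, 0), 4)), Rational(301, 10)) = Mul(Mul(Rational(223, 4), Mul(0, 4)), Rational(301, 10)) = Mul(Mul(Rational(223, 4), 0), Rational(301, 10)) = Mul(0, Rational(301, 10)) = 0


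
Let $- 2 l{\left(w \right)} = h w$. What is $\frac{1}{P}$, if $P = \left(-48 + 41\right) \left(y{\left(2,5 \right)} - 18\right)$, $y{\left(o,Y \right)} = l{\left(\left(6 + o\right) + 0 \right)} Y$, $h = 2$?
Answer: $\frac{1}{406} \approx 0.0024631$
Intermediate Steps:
$l{\left(w \right)} = - w$ ($l{\left(w \right)} = - \frac{2 w}{2} = - w$)
$y{\left(o,Y \right)} = Y \left(-6 - o\right)$ ($y{\left(o,Y \right)} = - (\left(6 + o\right) + 0) Y = - (6 + o) Y = \left(-6 - o\right) Y = Y \left(-6 - o\right)$)
$P = 406$ ($P = \left(-48 + 41\right) \left(\left(-1\right) 5 \left(6 + 2\right) - 18\right) = - 7 \left(\left(-1\right) 5 \cdot 8 - 18\right) = - 7 \left(-40 - 18\right) = \left(-7\right) \left(-58\right) = 406$)
$\frac{1}{P} = \frac{1}{406}$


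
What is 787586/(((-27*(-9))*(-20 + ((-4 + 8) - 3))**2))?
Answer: 787586/87723 ≈ 8.9781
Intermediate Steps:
787586/(((-27*(-9))*(-20 + ((-4 + 8) - 3))**2)) = 787586/((243*(-20 + (4 - 3))**2)) = 787586/((243*(-20 + 1)**2)) = 787586/((243*(-19)**2)) = 787586/((243*361)) = 787586/87723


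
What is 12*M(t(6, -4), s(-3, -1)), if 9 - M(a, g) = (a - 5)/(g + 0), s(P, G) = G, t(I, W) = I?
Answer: 120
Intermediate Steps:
M(a, g) = 9 - (-5 + a)/g (M(a, g) = 9 - (a - 5)/(g + 0) = 9 - (-5 + a)/g)
12*M(t(6, -4), s(-3, -1)) = 12*((5 - 1*6 + 9*(-1))/(-1)) = 12*(-(5 - 6 - 9)) = 12*(-1*(-10)) = 12*10 = 120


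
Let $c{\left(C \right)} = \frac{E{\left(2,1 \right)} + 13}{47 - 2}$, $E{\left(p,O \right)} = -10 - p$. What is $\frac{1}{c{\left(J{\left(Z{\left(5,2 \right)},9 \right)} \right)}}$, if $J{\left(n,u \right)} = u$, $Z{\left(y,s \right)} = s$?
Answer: $45$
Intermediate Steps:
$c{\left(C \right)} = \frac{1}{45}$ ($c{\left(C \right)} = \frac{\left(-10 - 2\right) + 13}{47 - 2} = \frac{\left(-10 - 2\right) + 13}{45} = \left(-12 + 13\right) \frac{1}{45} = 1 \cdot \frac{1}{45} = \frac{1}{45}$)
$\frac{1}{c{\left(J{\left(Z{\left(5,2 \right)},9 \right)} \right)}} = \frac{1}{\frac{1}{45}} = 45$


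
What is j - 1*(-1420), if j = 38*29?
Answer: 2522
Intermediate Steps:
j = 1102
j - 1*(-1420) = 1102 - 1*(-1420) = 1102 + 1420 = 2522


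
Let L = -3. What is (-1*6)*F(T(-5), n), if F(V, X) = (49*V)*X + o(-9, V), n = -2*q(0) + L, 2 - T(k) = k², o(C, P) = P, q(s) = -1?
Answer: -6624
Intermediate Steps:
T(k) = 2 - k²
n = -1 (n = -2*(-1) - 3 = 2 - 3 = -1)
F(V, X) = V + 49*V*X (F(V, X) = (49*V)*X + V = 49*V*X + V = V + 49*V*X)
(-1*6)*F(T(-5), n) = (-1*6)*((2 - 1*(-5)²)*(1 + 49*(-1))) = -6*(2 - 1*25)*(1 - 49) = -6*(2 - 25)*(-48) = -(-138)*(-48) = -6*1104 = -6624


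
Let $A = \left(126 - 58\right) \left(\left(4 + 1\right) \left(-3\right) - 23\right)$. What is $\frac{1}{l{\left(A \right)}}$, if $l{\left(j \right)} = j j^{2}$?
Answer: $- \frac{1}{17253512704} \approx -5.7959 \cdot 10^{-11}$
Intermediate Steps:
$A = -2584$ ($A = 68 \left(5 \left(-3\right) - 23\right) = 68 \left(-15 - 23\right) = 68 \left(-38\right) = -2584$)
$l{\left(j \right)} = j^{3}$
$\frac{1}{l{\left(A \right)}} = \frac{1}{\left(-2584\right)^{3}} = \frac{1}{-17253512704} = - \frac{1}{17253512704}$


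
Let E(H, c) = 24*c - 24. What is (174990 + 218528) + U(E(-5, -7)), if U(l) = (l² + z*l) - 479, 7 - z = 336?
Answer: 493071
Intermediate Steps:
z = -329 (z = 7 - 1*336 = 7 - 336 = -329)
E(H, c) = -24 + 24*c
U(l) = -479 + l² - 329*l (U(l) = (l² - 329*l) - 479 = -479 + l² - 329*l)
(174990 + 218528) + U(E(-5, -7)) = (174990 + 218528) + (-479 + (-24 + 24*(-7))² - 329*(-24 + 24*(-7))) = 393518 + (-479 + (-24 - 168)² - 329*(-24 - 168)) = 393518 + (-479 + (-192)² - 329*(-192)) = 393518 + (-479 + 36864 + 63168) = 393518 + 99553 = 493071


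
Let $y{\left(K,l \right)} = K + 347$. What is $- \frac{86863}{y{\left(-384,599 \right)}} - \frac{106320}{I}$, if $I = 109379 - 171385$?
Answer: $\frac{2694980509}{1147111} \approx 2349.4$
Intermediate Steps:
$y{\left(K,l \right)} = 347 + K$
$I = -62006$ ($I = 109379 - 171385 = -62006$)
$- \frac{86863}{y{\left(-384,599 \right)}} - \frac{106320}{I} = - \frac{86863}{347 - 384} - \frac{106320}{-62006} = - \frac{86863}{-37} - - \frac{53160}{31003} = \left(-86863\right) \left(- \frac{1}{37}\right) + \frac{53160}{31003} = \frac{86863}{37} + \frac{53160}{31003} = \frac{2694980509}{1147111}$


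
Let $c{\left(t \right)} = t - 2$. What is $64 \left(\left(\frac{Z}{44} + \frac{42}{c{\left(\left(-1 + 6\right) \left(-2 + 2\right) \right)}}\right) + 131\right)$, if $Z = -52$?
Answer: $\frac{76608}{11} \approx 6964.4$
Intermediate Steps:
$c{\left(t \right)} = -2 + t$ ($c{\left(t \right)} = t - 2 = -2 + t$)
$64 \left(\left(\frac{Z}{44} + \frac{42}{c{\left(\left(-1 + 6\right) \left(-2 + 2\right) \right)}}\right) + 131\right) = 64 \left(\left(- \frac{52}{44} + \frac{42}{-2 + \left(-1 + 6\right) \left(-2 + 2\right)}\right) + 131\right) = 64 \left(\left(\left(-52\right) \frac{1}{44} + \frac{42}{-2 + 5 \cdot 0}\right) + 131\right) = 64 \left(\left(- \frac{13}{11} + \frac{42}{-2 + 0}\right) + 131\right) = 64 \left(\left(- \frac{13}{11} + \frac{42}{-2}\right) + 131\right) = 64 \left(\left(- \frac{13}{11} + 42 \left(- \frac{1}{2}\right)\right) + 131\right) = 64 \left(\left(- \frac{13}{11} - 21\right) + 131\right) = 64 \left(- \frac{244}{11} + 131\right) = 64 \cdot \frac{1197}{11} = \frac{76608}{11}$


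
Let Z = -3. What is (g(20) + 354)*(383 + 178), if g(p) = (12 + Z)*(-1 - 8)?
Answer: 153153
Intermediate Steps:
g(p) = -81 (g(p) = (12 - 3)*(-1 - 8) = 9*(-9) = -81)
(g(20) + 354)*(383 + 178) = (-81 + 354)*(383 + 178) = 273*561 = 153153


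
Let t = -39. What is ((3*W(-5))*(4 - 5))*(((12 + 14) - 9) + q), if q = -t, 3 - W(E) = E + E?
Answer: -2184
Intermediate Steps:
W(E) = 3 - 2*E (W(E) = 3 - (E + E) = 3 - 2*E)
q = 39 (q = -1*(-39) = 39)
((3*W(-5))*(4 - 5))*(((12 + 14) - 9) + q) = ((3*(3 - 2*(-5)))*(4 - 5))*(((12 + 14) - 9) + 39) = ((3*(3 + 10))*(-1))*((26 - 9) + 39) = ((3*13)*(-1))*(17 + 39) = (39*(-1))*56 = -39*56 = -2184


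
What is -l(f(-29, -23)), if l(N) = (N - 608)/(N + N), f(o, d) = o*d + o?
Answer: -15/638 ≈ -0.023511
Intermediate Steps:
f(o, d) = o + d*o (f(o, d) = d*o + o = o + d*o)
l(N) = (-608 + N)/(2*N) (l(N) = (-608 + N)/((2*N)) = (-608 + N)*(1/(2*N)) = (-608 + N)/(2*N))
-l(f(-29, -23)) = -(-608 - 29*(1 - 23))/(2*((-29*(1 - 23)))) = -(-608 - 29*(-22))/(2*((-29*(-22)))) = -(-608 + 638)/(2*638) = -30/(2*638) = -1*15/638 = -15/638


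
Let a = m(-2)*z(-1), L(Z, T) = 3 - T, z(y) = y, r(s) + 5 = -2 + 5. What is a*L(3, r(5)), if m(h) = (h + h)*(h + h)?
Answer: -80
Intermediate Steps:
r(s) = -2 (r(s) = -5 + (-2 + 5) = -5 + 3 = -2)
m(h) = 4*h**2 (m(h) = (2*h)*(2*h) = 4*h**2)
a = -16 (a = (4*(-2)**2)*(-1) = (4*4)*(-1) = 16*(-1) = -16)
a*L(3, r(5)) = -16*(3 - 1*(-2)) = -16*(3 + 2) = -16*5 = -80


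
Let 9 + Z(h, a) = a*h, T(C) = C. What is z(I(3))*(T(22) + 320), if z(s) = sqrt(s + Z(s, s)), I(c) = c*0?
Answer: 1026*I ≈ 1026.0*I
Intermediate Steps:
Z(h, a) = -9 + a*h
I(c) = 0
z(s) = sqrt(-9 + s + s**2) (z(s) = sqrt(s + (-9 + s*s)) = sqrt(s + (-9 + s**2)) = sqrt(-9 + s + s**2))
z(I(3))*(T(22) + 320) = sqrt(-9 + 0 + 0**2)*(22 + 320) = sqrt(-9 + 0 + 0)*342 = sqrt(-9)*342 = (3*I)*342 = 1026*I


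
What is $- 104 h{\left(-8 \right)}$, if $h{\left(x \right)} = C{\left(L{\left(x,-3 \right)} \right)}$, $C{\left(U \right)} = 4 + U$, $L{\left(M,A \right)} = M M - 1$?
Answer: $-6968$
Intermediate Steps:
$L{\left(M,A \right)} = -1 + M^{2}$ ($L{\left(M,A \right)} = M^{2} - 1 = -1 + M^{2}$)
$h{\left(x \right)} = 3 + x^{2}$ ($h{\left(x \right)} = 4 + \left(-1 + x^{2}\right) = 3 + x^{2}$)
$- 104 h{\left(-8 \right)} = - 104 \left(3 + \left(-8\right)^{2}\right) = - 104 \left(3 + 64\right) = \left(-104\right) 67 = -6968$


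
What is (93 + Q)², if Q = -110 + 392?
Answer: 140625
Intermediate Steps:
Q = 282
(93 + Q)² = (93 + 282)² = 375² = 140625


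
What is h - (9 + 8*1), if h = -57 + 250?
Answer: 176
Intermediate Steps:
h = 193
h - (9 + 8*1) = 193 - (9 + 8*1) = 193 - (9 + 8) = 193 - 1*17 = 193 - 17 = 176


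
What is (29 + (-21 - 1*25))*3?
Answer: -51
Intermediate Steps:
(29 + (-21 - 1*25))*3 = (29 + (-21 - 25))*3 = (29 - 46)*3 = -17*3 = -51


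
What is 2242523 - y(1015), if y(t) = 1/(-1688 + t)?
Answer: 1509217980/673 ≈ 2.2425e+6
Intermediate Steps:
2242523 - y(1015) = 2242523 - 1/(-1688 + 1015) = 2242523 - 1/(-673) = 2242523 - 1*(-1/673) = 2242523 + 1/673 = 1509217980/673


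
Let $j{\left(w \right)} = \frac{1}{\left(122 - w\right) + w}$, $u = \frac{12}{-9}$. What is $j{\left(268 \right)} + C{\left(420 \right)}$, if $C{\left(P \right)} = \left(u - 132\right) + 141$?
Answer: $\frac{2809}{366} \approx 7.6749$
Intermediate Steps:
$u = - \frac{4}{3}$ ($u = 12 \left(- \frac{1}{9}\right) = - \frac{4}{3} \approx -1.3333$)
$j{\left(w \right)} = \frac{1}{122}$
$C{\left(P \right)} = \frac{23}{3}$ ($C{\left(P \right)} = \left(- \frac{4}{3} - 132\right) + 141 = - \frac{400}{3} + 141 = \frac{23}{3}$)
$j{\left(268 \right)} + C{\left(420 \right)} = \frac{1}{122} + \frac{23}{3} = \frac{2809}{366}$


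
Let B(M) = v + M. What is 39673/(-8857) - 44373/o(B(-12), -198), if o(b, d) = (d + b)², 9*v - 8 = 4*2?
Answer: -171160601089/31104685732 ≈ -5.5027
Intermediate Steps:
v = 16/9 (v = 8/9 + (4*2)/9 = 8/9 + (⅑)*8 = 8/9 + 8/9 = 16/9 ≈ 1.7778)
B(M) = 16/9 + M
o(b, d) = (b + d)²
39673/(-8857) - 44373/o(B(-12), -198) = 39673/(-8857) - 44373/((16/9 - 12) - 198)² = 39673*(-1/8857) - 44373/(-92/9 - 198)² = -39673/8857 - 44373/((-1874/9)²) = -39673/8857 - 44373/3511876/81 = -39673/8857 - 44373*81/3511876 = -39673/8857 - 3594213/3511876 = -171160601089/31104685732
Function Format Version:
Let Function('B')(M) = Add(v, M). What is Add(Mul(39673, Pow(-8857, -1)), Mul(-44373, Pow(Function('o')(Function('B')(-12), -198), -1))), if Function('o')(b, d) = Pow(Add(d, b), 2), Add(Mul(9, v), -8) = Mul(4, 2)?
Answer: Rational(-171160601089, 31104685732) ≈ -5.5027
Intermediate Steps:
v = Rational(16, 9) (v = Add(Rational(8, 9), Mul(Rational(1, 9), Mul(4, 2))) = Add(Rational(8, 9), Mul(Rational(1, 9), 8)) = Add(Rational(8, 9), Rational(8, 9)) = Rational(16, 9) ≈ 1.7778)
Function('B')(M) = Add(Rational(16, 9), M)
Function('o')(b, d) = Pow(Add(b, d), 2)
Add(Mul(39673, Pow(-8857, -1)), Mul(-44373, Pow(Function('o')(Function('B')(-12), -198), -1))) = Add(Mul(39673, Pow(-8857, -1)), Mul(-44373, Pow(Pow(Add(Add(Rational(16, 9), -12), -198), 2), -1))) = Add(Mul(39673, Rational(-1, 8857)), Mul(-44373, Pow(Pow(Add(Rational(-92, 9), -198), 2), -1))) = Add(Rational(-39673, 8857), Mul(-44373, Pow(Pow(Rational(-1874, 9), 2), -1))) = Add(Rational(-39673, 8857), Mul(-44373, Pow(Rational(3511876, 81), -1))) = Add(Rational(-39673, 8857), Mul(-44373, Rational(81, 3511876))) = Add(Rational(-39673, 8857), Rational(-3594213, 3511876)) = Rational(-171160601089, 31104685732)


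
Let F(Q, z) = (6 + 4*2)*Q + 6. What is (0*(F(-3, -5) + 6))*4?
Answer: 0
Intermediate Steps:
F(Q, z) = 6 + 14*Q (F(Q, z) = (6 + 8)*Q + 6 = 14*Q + 6 = 6 + 14*Q)
(0*(F(-3, -5) + 6))*4 = (0*((6 + 14*(-3)) + 6))*4 = (0*((6 - 42) + 6))*4 = (0*(-36 + 6))*4 = (0*(-30))*4 = 0*4 = 0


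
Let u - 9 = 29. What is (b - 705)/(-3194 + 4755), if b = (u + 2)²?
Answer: 895/1561 ≈ 0.57335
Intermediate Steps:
u = 38 (u = 9 + 29 = 38)
b = 1600 (b = (38 + 2)² = 40² = 1600)
(b - 705)/(-3194 + 4755) = (1600 - 705)/(-3194 + 4755) = 895/1561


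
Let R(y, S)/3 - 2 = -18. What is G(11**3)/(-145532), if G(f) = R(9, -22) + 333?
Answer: -285/145532 ≈ -0.0019583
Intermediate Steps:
R(y, S) = -48 (R(y, S) = 6 + 3*(-18) = 6 - 54 = -48)
G(f) = 285 (G(f) = -48 + 333 = 285)
G(11**3)/(-145532) = 285/(-145532) = 285*(-1/145532) = -285/145532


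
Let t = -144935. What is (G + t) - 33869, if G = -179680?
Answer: -358484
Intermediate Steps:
(G + t) - 33869 = (-179680 - 144935) - 33869 = -324615 - 33869 = -358484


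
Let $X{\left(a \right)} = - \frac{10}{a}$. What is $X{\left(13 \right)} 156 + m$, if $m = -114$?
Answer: $-234$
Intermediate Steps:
$X{\left(13 \right)} 156 + m = - \frac{10}{13} \cdot 156 - 114 = \left(-10\right) \frac{1}{13} \cdot 156 - 114 = \left(- \frac{10}{13}\right) 156 - 114 = -120 - 114 = -234$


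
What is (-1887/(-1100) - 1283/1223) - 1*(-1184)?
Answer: 1593731701/1345300 ≈ 1184.7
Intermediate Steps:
(-1887/(-1100) - 1283/1223) - 1*(-1184) = (-1887*(-1/1100) - 1283*1/1223) + 1184 = (1887/1100 - 1283/1223) + 1184 = 896501/1345300 + 1184 = 1593731701/1345300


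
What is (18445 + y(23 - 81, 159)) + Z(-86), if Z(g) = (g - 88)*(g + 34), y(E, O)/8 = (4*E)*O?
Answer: -267611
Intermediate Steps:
y(E, O) = 32*E*O (y(E, O) = 8*((4*E)*O) = 8*(4*E*O) = 32*E*O)
Z(g) = (-88 + g)*(34 + g)
(18445 + y(23 - 81, 159)) + Z(-86) = (18445 + 32*(23 - 81)*159) + (-2992 + (-86)² - 54*(-86)) = (18445 + 32*(-58)*159) + (-2992 + 7396 + 4644) = (18445 - 295104) + 9048 = -276659 + 9048 = -267611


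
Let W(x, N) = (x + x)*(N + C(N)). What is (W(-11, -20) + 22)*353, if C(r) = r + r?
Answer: 473726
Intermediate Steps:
C(r) = 2*r
W(x, N) = 6*N*x (W(x, N) = (x + x)*(N + 2*N) = (2*x)*(3*N) = 6*N*x)
(W(-11, -20) + 22)*353 = (6*(-20)*(-11) + 22)*353 = (1320 + 22)*353 = 1342*353 = 473726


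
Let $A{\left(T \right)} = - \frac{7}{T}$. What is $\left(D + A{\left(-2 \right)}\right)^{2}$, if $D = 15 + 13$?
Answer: $\frac{3969}{4} \approx 992.25$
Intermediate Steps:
$D = 28$
$\left(D + A{\left(-2 \right)}\right)^{2} = \left(28 - \frac{7}{-2}\right)^{2} = \left(28 - - \frac{7}{2}\right)^{2} = \left(28 + \frac{7}{2}\right)^{2} = \left(\frac{63}{2}\right)^{2} = \frac{3969}{4}$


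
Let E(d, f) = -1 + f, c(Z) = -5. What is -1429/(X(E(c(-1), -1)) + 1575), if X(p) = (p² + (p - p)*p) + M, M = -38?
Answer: -1429/1541 ≈ -0.92732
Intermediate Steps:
X(p) = -38 + p² (X(p) = (p² + (p - p)*p) - 38 = (p² + 0*p) - 38 = (p² + 0) - 38 = p² - 38 = -38 + p²)
-1429/(X(E(c(-1), -1)) + 1575) = -1429/((-38 + (-1 - 1)²) + 1575) = -1429/((-38 + (-2)²) + 1575) = -1429/((-38 + 4) + 1575) = -1429/(-34 + 1575) = -1429/1541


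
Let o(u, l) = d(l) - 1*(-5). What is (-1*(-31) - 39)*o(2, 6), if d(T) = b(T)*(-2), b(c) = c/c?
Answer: -24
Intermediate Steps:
b(c) = 1
d(T) = -2 (d(T) = 1*(-2) = -2)
o(u, l) = 3 (o(u, l) = -2 - 1*(-5) = -2 + 5 = 3)
(-1*(-31) - 39)*o(2, 6) = (-1*(-31) - 39)*3 = (31 - 39)*3 = -8*3 = -24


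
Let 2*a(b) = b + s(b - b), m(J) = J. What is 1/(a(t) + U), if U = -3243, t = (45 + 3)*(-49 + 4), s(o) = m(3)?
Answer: -2/8643 ≈ -0.00023140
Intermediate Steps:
s(o) = 3
t = -2160 (t = 48*(-45) = -2160)
a(b) = 3/2 + b/2 (a(b) = (b + 3)/2 = (3 + b)/2 = 3/2 + b/2)
1/(a(t) + U) = 1/((3/2 + (1/2)*(-2160)) - 3243) = 1/((3/2 - 1080) - 3243) = 1/(-2157/2 - 3243) = 1/(-8643/2) = -2/8643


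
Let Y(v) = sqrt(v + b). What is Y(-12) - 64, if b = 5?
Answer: -64 + I*sqrt(7) ≈ -64.0 + 2.6458*I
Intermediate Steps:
Y(v) = sqrt(5 + v) (Y(v) = sqrt(v + 5) = sqrt(5 + v))
Y(-12) - 64 = sqrt(5 - 12) - 64 = sqrt(-7) - 64 = I*sqrt(7) - 64 = -64 + I*sqrt(7)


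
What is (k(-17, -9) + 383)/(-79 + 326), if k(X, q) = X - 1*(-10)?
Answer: 376/247 ≈ 1.5223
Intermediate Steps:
k(X, q) = 10 + X (k(X, q) = X + 10 = 10 + X)
(k(-17, -9) + 383)/(-79 + 326) = ((10 - 17) + 383)/(-79 + 326) = (-7 + 383)/247 = 376*(1/247) = 376/247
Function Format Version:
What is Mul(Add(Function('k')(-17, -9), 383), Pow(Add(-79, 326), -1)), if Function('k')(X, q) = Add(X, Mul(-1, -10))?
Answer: Rational(376, 247) ≈ 1.5223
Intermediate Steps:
Function('k')(X, q) = Add(10, X) (Function('k')(X, q) = Add(X, 10) = Add(10, X))
Mul(Add(Function('k')(-17, -9), 383), Pow(Add(-79, 326), -1)) = Mul(Add(Add(10, -17), 383), Pow(Add(-79, 326), -1)) = Mul(Add(-7, 383), Pow(247, -1)) = Mul(376, Rational(1, 247)) = Rational(376, 247)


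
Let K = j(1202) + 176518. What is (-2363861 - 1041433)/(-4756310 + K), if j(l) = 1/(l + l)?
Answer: 2728775592/3669939989 ≈ 0.74355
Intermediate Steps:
j(l) = 1/(2*l)
K = 424349273/2404 (K = (½)/1202 + 176518 = (½)*(1/1202) + 176518 = 1/2404 + 176518 = 424349273/2404 ≈ 1.7652e+5)
(-2363861 - 1041433)/(-4756310 + K) = (-2363861 - 1041433)/(-4756310 + 424349273/2404) = -3405294/(-11009819967/2404) = -3405294*(-2404/11009819967) = 2728775592/3669939989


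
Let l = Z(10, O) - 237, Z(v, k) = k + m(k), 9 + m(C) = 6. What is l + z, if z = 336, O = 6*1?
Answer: 102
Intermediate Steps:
O = 6
m(C) = -3 (m(C) = -9 + 6 = -3)
Z(v, k) = -3 + k (Z(v, k) = k - 3 = -3 + k)
l = -234 (l = (-3 + 6) - 237 = 3 - 237 = -234)
l + z = -234 + 336 = 102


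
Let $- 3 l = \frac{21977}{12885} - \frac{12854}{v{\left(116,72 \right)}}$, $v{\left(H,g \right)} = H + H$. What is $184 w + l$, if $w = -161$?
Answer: $- \frac{132753160957}{4483980} \approx -29606.0$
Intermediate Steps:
$v{\left(H,g \right)} = 2 H$
$l = \frac{80262563}{4483980}$ ($l = - \frac{\frac{21977}{12885} - \frac{12854}{2 \cdot 116}}{3} = - \frac{21977 \cdot \frac{1}{12885} - \frac{12854}{232}}{3} = - \frac{\frac{21977}{12885} - \frac{6427}{116}}{3} = \left(- \frac{1}{3}\right) \left(- \frac{80262563}{1494660}\right) = \frac{80262563}{4483980} \approx 17.9$)
$184 w + l = 184 \left(-161\right) + \frac{80262563}{4483980} = -29624 + \frac{80262563}{4483980} = - \frac{132753160957}{4483980}$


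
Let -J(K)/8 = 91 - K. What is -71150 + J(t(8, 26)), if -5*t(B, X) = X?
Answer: -359598/5 ≈ -71920.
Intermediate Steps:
t(B, X) = -X/5
J(K) = -728 + 8*K (J(K) = -8*(91 - K) = -728 + 8*K)
-71150 + J(t(8, 26)) = -71150 + (-728 + 8*(-1/5*26)) = -71150 + (-728 + 8*(-26/5)) = -71150 + (-728 - 208/5) = -71150 - 3848/5 = -359598/5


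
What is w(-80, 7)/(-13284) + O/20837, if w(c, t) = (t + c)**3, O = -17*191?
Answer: 8062814081/276798708 ≈ 29.129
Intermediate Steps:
O = -3247
w(c, t) = (c + t)**3
w(-80, 7)/(-13284) + O/20837 = (-80 + 7)**3/(-13284) - 3247/20837 = (-73)**3*(-1/13284) - 3247*1/20837 = -389017*(-1/13284) - 3247/20837 = 389017/13284 - 3247/20837 = 8062814081/276798708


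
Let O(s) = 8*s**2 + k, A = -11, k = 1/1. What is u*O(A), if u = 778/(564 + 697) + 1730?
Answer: 2114656452/1261 ≈ 1.6770e+6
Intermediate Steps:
k = 1
O(s) = 1 + 8*s**2 (O(s) = 8*s**2 + 1 = 1 + 8*s**2)
u = 2182308/1261 (u = 778/1261 + 1730 = 2182308/1261 ≈ 1730.6)
u*O(A) = 2182308*(1 + 8*(-11)**2)/1261 = 2182308*(1 + 8*121)/1261 = 2182308*(1 + 968)/1261 = (2182308/1261)*969 = 2114656452/1261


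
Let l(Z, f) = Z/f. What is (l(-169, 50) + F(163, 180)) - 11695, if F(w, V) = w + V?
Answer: -567769/50 ≈ -11355.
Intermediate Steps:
F(w, V) = V + w
(l(-169, 50) + F(163, 180)) - 11695 = (-169/50 + (180 + 163)) - 11695 = (-169*1/50 + 343) - 11695 = (-169/50 + 343) - 11695 = 16981/50 - 11695 = -567769/50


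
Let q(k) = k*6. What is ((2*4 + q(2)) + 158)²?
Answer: 31684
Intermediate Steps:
q(k) = 6*k
((2*4 + q(2)) + 158)² = ((2*4 + 6*2) + 158)² = ((8 + 12) + 158)² = (20 + 158)² = 178² = 31684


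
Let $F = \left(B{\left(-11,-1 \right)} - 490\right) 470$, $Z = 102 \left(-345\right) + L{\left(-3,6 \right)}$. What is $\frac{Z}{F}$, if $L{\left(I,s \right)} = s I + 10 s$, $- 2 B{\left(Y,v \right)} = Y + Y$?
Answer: $\frac{17574}{112565} \approx 0.15612$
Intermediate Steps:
$B{\left(Y,v \right)} = - Y$ ($B{\left(Y,v \right)} = - \frac{Y + Y}{2} = - \frac{2 Y}{2} = - Y$)
$L{\left(I,s \right)} = 10 s + I s$ ($L{\left(I,s \right)} = I s + 10 s = 10 s + I s$)
$Z = -35148$ ($Z = 102 \left(-345\right) + 6 \left(10 - 3\right) = -35190 + 6 \cdot 7 = -35190 + 42 = -35148$)
$F = -225130$ ($F = \left(\left(-1\right) \left(-11\right) - 490\right) 470 = \left(11 - 490\right) 470 = \left(-479\right) 470 = -225130$)
$\frac{Z}{F} = - \frac{35148}{-225130} = \left(-35148\right) \left(- \frac{1}{225130}\right) = \frac{17574}{112565}$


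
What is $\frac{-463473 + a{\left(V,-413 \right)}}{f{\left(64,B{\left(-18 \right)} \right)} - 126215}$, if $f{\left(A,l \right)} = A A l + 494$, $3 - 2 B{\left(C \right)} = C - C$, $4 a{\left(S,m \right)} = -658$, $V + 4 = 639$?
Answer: $\frac{927275}{239154} \approx 3.8773$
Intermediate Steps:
$V = 635$ ($V = -4 + 639 = 635$)
$a{\left(S,m \right)} = - \frac{329}{2}$ ($a{\left(S,m \right)} = \frac{1}{4} \left(-658\right) = - \frac{329}{2}$)
$B{\left(C \right)} = \frac{3}{2}$ ($B{\left(C \right)} = \frac{3}{2} - \frac{C - C}{2} = \frac{3}{2} - 0 = \frac{3}{2} + 0 = \frac{3}{2}$)
$f{\left(A,l \right)} = 494 + l A^{2}$ ($f{\left(A,l \right)} = A^{2} l + 494 = l A^{2} + 494 = 494 + l A^{2}$)
$\frac{-463473 + a{\left(V,-413 \right)}}{f{\left(64,B{\left(-18 \right)} \right)} - 126215} = \frac{-463473 - \frac{329}{2}}{\left(494 + \frac{3 \cdot 64^{2}}{2}\right) - 126215} = - \frac{927275}{2 \left(\left(494 + \frac{3}{2} \cdot 4096\right) - 126215\right)} = - \frac{927275}{2 \left(\left(494 + 6144\right) - 126215\right)} = - \frac{927275}{2 \left(6638 - 126215\right)} = - \frac{927275}{2 \left(-119577\right)} = \left(- \frac{927275}{2}\right) \left(- \frac{1}{119577}\right) = \frac{927275}{239154}$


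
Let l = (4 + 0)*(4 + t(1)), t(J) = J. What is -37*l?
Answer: -740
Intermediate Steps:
l = 20 (l = (4 + 0)*(4 + 1) = 4*5 = 20)
-37*l = -37*20 = -740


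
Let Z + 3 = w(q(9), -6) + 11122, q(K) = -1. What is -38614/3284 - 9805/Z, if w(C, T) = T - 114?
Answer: -228457503/18060358 ≈ -12.650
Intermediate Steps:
w(C, T) = -114 + T
Z = 10999 (Z = -3 + ((-114 - 6) + 11122) = -3 + (-120 + 11122) = -3 + 11002 = 10999)
-38614/3284 - 9805/Z = -38614/3284 - 9805/10999 = -38614*1/3284 - 9805*1/10999 = -19307/1642 - 9805/10999 = -228457503/18060358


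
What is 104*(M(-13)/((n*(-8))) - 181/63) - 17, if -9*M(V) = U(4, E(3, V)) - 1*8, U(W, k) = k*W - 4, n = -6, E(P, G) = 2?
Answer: -59503/189 ≈ -314.83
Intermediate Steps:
U(W, k) = -4 + W*k (U(W, k) = W*k - 4 = -4 + W*k)
M(V) = 4/9 (M(V) = -((-4 + 4*2) - 1*8)/9 = -((-4 + 8) - 8)/9 = -(4 - 8)/9 = -⅑*(-4) = 4/9)
104*(M(-13)/((n*(-8))) - 181/63) - 17 = 104*(4/(9*((-6*(-8)))) - 181/63) - 17 = 104*((4/9)/48 - 181*1/63) - 17 = 104*((4/9)*(1/48) - 181/63) - 17 = 104*(1/108 - 181/63) - 17 = 104*(-2165/756) - 17 = -56290/189 - 17 = -59503/189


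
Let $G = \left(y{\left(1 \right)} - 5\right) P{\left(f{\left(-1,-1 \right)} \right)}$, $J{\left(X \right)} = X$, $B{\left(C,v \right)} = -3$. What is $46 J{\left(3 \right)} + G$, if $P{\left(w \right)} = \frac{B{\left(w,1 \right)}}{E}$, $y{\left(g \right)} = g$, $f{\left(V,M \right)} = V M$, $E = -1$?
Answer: $126$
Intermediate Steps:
$f{\left(V,M \right)} = M V$
$P{\left(w \right)} = 3$ ($P{\left(w \right)} = - \frac{3}{-1} = \left(-3\right) \left(-1\right) = 3$)
$G = -12$ ($G = \left(1 - 5\right) 3 = \left(-4\right) 3 = -12$)
$46 J{\left(3 \right)} + G = 46 \cdot 3 - 12 = 138 - 12 = 126$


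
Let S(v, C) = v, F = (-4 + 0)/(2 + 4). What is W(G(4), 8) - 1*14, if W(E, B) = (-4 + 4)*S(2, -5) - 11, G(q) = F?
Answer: -25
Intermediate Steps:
F = -⅔ (F = -4/6 = -4*⅙ = -⅔ ≈ -0.66667)
G(q) = -⅔
W(E, B) = -11 (W(E, B) = (-4 + 4)*2 - 11 = 0*2 - 11 = 0 - 11 = -11)
W(G(4), 8) - 1*14 = -11 - 1*14 = -11 - 14 = -25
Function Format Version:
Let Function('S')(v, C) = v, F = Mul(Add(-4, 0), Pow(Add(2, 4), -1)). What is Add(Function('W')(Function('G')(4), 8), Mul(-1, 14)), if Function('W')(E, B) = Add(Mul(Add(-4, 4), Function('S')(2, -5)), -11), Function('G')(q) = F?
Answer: -25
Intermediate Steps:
F = Rational(-2, 3) (F = Mul(-4, Pow(6, -1)) = Mul(-4, Rational(1, 6)) = Rational(-2, 3) ≈ -0.66667)
Function('G')(q) = Rational(-2, 3)
Function('W')(E, B) = -11 (Function('W')(E, B) = Add(Mul(Add(-4, 4), 2), -11) = Add(Mul(0, 2), -11) = Add(0, -11) = -11)
Add(Function('W')(Function('G')(4), 8), Mul(-1, 14)) = Add(-11, Mul(-1, 14)) = Add(-11, -14) = -25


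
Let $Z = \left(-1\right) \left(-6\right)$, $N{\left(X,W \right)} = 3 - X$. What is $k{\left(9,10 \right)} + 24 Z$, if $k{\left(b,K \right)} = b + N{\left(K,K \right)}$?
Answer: $146$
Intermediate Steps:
$k{\left(b,K \right)} = 3 + b - K$ ($k{\left(b,K \right)} = b - \left(-3 + K\right) = 3 + b - K$)
$Z = 6$
$k{\left(9,10 \right)} + 24 Z = \left(3 + 9 - 10\right) + 24 \cdot 6 = \left(3 + 9 - 10\right) + 144 = 2 + 144 = 146$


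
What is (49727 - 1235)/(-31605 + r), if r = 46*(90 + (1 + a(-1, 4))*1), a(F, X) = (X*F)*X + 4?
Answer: -48492/27971 ≈ -1.7337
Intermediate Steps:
a(F, X) = 4 + F*X² (a(F, X) = (F*X)*X + 4 = F*X² + 4 = 4 + F*X²)
r = 3634 (r = 46*(90 + (1 + (4 - 1*4²))*1) = 46*(90 + (1 + (4 - 1*16))*1) = 46*(90 + (1 + (4 - 16))*1) = 46*(90 + (1 - 12)*1) = 46*(90 - 11*1) = 46*(90 - 11) = 46*79 = 3634)
(49727 - 1235)/(-31605 + r) = (49727 - 1235)/(-31605 + 3634) = 48492/(-27971) = 48492*(-1/27971) = -48492/27971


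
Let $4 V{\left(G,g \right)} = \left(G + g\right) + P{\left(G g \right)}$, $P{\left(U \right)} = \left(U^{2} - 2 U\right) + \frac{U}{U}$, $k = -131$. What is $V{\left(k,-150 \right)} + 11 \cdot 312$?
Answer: $96524162$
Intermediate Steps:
$P{\left(U \right)} = 1 + U^{2} - 2 U$ ($P{\left(U \right)} = \left(U^{2} - 2 U\right) + 1 = 1 + U^{2} - 2 U$)
$V{\left(G,g \right)} = \frac{1}{4} + \frac{G}{4} + \frac{g}{4} - \frac{G g}{2} + \frac{G^{2} g^{2}}{4}$ ($V{\left(G,g \right)} = \frac{\left(G + g\right) + \left(1 + \left(G g\right)^{2} - 2 G g\right)}{4} = \frac{\left(G + g\right) + \left(1 + G^{2} g^{2} - 2 G g\right)}{4} = \frac{1 + G + g + G^{2} g^{2} - 2 G g}{4} = \frac{1}{4} + \frac{G}{4} + \frac{g}{4} - \frac{G g}{2} + \frac{G^{2} g^{2}}{4}$)
$V{\left(k,-150 \right)} + 11 \cdot 312 = \left(\frac{1}{4} + \frac{1}{4} \left(-131\right) + \frac{1}{4} \left(-150\right) - \left(- \frac{131}{2}\right) \left(-150\right) + \frac{\left(-131\right)^{2} \left(-150\right)^{2}}{4}\right) + 11 \cdot 312 = \left(\frac{1}{4} - \frac{131}{4} - \frac{75}{2} - 9825 + \frac{1}{4} \cdot 17161 \cdot 22500\right) + 3432 = \left(\frac{1}{4} - \frac{131}{4} - \frac{75}{2} - 9825 + 96530625\right) + 3432 = 96520730 + 3432 = 96524162$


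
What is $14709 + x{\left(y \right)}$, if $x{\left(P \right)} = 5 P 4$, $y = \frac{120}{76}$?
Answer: $\frac{280071}{19} \approx 14741.0$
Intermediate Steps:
$y = \frac{30}{19}$ ($y = 120 \cdot \frac{1}{76} = \frac{30}{19} \approx 1.5789$)
$x{\left(P \right)} = 20 P$
$14709 + x{\left(y \right)} = 14709 + 20 \cdot \frac{30}{19} = 14709 + \frac{600}{19} = \frac{280071}{19}$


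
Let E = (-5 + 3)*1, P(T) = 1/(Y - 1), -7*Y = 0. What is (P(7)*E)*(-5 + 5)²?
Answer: 0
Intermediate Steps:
Y = 0 (Y = -⅐*0 = 0)
P(T) = -1 (P(T) = 1/(0 - 1) = 1/(-1) = -1)
E = -2 (E = -2*1 = -2)
(P(7)*E)*(-5 + 5)² = (-1*(-2))*(-5 + 5)² = 2*0² = 2*0 = 0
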